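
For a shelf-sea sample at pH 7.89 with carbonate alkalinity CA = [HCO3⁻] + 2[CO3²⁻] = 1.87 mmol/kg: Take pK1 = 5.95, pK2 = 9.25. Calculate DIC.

DIC = 1.81 mmol/kg

CA = [HCO3⁻] + 2[CO3²⁻] = (α₁ + 2α₂)·DIC
At pH 7.89: [H⁺]/K1 = 10^-1.94 = 0.011482, K2/[H⁺] = 10^-1.36 = 0.043652
α₁ = 1/(1 + 0.011482 + 0.043652) = 1/1.0551 = 0.9477; α₂ = α₁·K2/[H⁺] = 0.04137
α₁ + 2α₂ = 1.0305
DIC = CA / (α₁ + 2α₂) = 1.87 / 1.0305 = 1.81 mmol/kg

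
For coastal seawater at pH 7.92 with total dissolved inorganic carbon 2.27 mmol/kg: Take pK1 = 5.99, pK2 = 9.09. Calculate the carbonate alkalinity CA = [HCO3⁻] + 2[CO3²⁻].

CA = 2.39 mmol/kg

CA = [HCO3⁻] + 2[CO3²⁻] = (α₁ + 2α₂)·DIC
At pH 7.92: [H⁺]/K1 = 10^-1.93 = 0.011749, K2/[H⁺] = 10^-1.17 = 0.067608
α₁ = 1/(1 + 0.011749 + 0.067608) = 1/1.0794 = 0.9265; α₂ = α₁·K2/[H⁺] = 0.06264
α₁ + 2α₂ = 1.0518
CA = 1.0518 × 2.27 = 2.39 mmol/kg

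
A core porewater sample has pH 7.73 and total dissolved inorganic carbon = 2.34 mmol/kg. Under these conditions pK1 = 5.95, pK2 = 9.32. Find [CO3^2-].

[CO3²⁻] = 0.0577 mmol/kg

α₂ = 1 / (1 + [H⁺]/K2 + [H⁺]²/(K1K2)) = 1 / (1 + 10^+1.59 + 10^-0.19)
   = 1 / (1 + 38.905 + 0.64565) = 1/40.550 = 0.02466
[CO3²⁻] = α₂ × DIC = 0.02466 × 2.34 = 0.0577 mmol/kg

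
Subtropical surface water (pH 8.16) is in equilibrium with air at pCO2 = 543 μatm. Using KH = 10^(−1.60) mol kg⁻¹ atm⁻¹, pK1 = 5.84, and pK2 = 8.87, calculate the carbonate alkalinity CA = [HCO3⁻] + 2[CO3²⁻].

[CO2*] = KH · pCO2 = 10^(−1.60) × 543×10^-6 = 1.364×10^-5 mol/kg
α₀ = 1/(1 + K1/[H⁺] + K1K2/[H⁺]²) = 1/(1 + 10^+2.32 + 10^+1.61) = 0.003989
DIC = [CO2*]/α₀ = 1.364×10^-5 / 0.003989 = 3.419 mmol/kg
CA = (α₁ + 2α₂)·DIC = (0.8335 + 2×0.1625) × 3.419 = 3.96 mmol/kg

CA = 3.96 mmol/kg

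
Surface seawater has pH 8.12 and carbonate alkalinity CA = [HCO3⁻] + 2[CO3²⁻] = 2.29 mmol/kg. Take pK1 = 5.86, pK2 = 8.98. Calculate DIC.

DIC = 2.05 mmol/kg

CA = [HCO3⁻] + 2[CO3²⁻] = (α₁ + 2α₂)·DIC
At pH 8.12: [H⁺]/K1 = 10^-2.26 = 0.0054954, K2/[H⁺] = 10^-0.86 = 0.13804
α₁ = 1/(1 + 0.0054954 + 0.13804) = 1/1.1435 = 0.8745; α₂ = α₁·K2/[H⁺] = 0.1207
α₁ + 2α₂ = 1.1159
DIC = CA / (α₁ + 2α₂) = 2.29 / 1.1159 = 2.05 mmol/kg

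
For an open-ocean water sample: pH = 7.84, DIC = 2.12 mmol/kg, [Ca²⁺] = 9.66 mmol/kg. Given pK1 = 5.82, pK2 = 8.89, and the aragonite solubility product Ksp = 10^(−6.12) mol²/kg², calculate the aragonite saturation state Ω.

Ω = 2.19

α₂ = 1 / (1 + [H⁺]/K2 + [H⁺]²/(K1K2)) = 1 / (1 + 10^+1.05 + 10^-0.97)
   = 1 / (1 + 11.220 + 0.10715) = 1/12.327 = 0.08112
[CO3²⁻] = α₂ × DIC = 0.08112 × 2.12 = 0.1720 mmol/kg
Ksp = 10^(−6.12) = 7.586×10^-7
Ω = [Ca²⁺][CO3²⁻]/Ksp = (9.66×10^-3)(1.720×10^-4) / 7.586×10^-7 = 2.19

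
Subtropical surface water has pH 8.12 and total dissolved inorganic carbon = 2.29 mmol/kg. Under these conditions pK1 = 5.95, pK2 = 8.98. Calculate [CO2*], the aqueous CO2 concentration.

[CO2*] = 13.5 μmol/kg

α₀ = 1 / (1 + K1/[H⁺] + K1K2/[H⁺]²) = 1 / (1 + 10^+2.17 + 10^+1.31)
   = 1 / (1 + 147.91 + 20.417) = 1/169.33 = 0.005906
[CO2*] = α₀ × DIC = 0.005906 × 2.29 = 0.0135 mmol/kg = 13.5 μmol/kg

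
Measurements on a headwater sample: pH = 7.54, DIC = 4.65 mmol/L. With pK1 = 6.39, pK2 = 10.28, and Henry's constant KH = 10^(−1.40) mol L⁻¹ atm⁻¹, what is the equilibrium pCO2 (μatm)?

α₀ = 1 / (1 + K1/[H⁺] + K1K2/[H⁺]²) = 1 / (1 + 10^+1.15 + 10^-1.59)
   = 1 / (1 + 14.125 + 0.025704) = 1/15.151 = 0.06600
[CO2*] = α₀ × DIC = 0.06600 × 4.65 = 0.3069 mmol/L
pCO2 = [CO2*]/KH = 3.069×10^-4 / 3.981×10^-2 = 7710 μatm

pCO2 = 7710 μatm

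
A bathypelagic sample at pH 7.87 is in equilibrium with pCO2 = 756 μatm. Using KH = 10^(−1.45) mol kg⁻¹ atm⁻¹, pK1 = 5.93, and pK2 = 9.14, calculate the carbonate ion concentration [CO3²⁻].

[CO2*] = KH · pCO2 = 10^(−1.45) × 756×10^-6 = 2.682×10^-5 mol/kg
α₀ = 1/(1 + K1/[H⁺] + K1K2/[H⁺]²) = 1/(1 + 10^+1.94 + 10^+0.67) = 0.01078
DIC = [CO2*]/α₀ = 2.682×10^-5 / 0.01078 = 2.489 mmol/kg
[CO3²⁻] = α₂·DIC; α₂ = 0.05042, so [CO3²⁻] = 0.05042 × 2.489 = 0.125 mmol/kg

[CO3²⁻] = 0.125 mmol/kg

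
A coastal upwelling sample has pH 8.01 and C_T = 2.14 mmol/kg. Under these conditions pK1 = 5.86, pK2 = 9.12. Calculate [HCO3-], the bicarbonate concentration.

[HCO3⁻] = 1.97 mmol/kg

α₁ = 1 / (1 + [H⁺]/K1 + K2/[H⁺]) = 1 / (1 + 10^-2.15 + 10^-1.11)
   = 1 / (1 + 0.0070795 + 0.077625) = 1/1.0847 = 0.9219
[HCO3⁻] = α₁ × DIC = 0.9219 × 2.14 = 1.97 mmol/kg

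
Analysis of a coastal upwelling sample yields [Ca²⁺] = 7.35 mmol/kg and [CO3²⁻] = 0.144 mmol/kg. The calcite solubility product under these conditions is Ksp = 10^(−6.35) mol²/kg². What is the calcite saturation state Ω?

Ω = 2.37

Ksp = 10^(−6.35) = 4.467×10^-7
Ω = [Ca²⁺][CO3²⁻]/Ksp = (7.35×10^-3)(0.144×10^-3) / 4.467×10^-7 = 2.37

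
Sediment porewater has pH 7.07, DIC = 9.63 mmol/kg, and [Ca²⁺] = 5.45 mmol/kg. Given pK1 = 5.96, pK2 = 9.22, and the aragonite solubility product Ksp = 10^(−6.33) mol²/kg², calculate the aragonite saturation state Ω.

α₂ = 1 / (1 + [H⁺]/K2 + [H⁺]²/(K1K2)) = 1 / (1 + 10^+2.15 + 10^+1.04)
   = 1 / (1 + 141.25 + 10.965) = 1/153.22 = 0.006527
[CO3²⁻] = α₂ × DIC = 0.006527 × 9.63 = 0.06285 mmol/kg
Ksp = 10^(−6.33) = 4.677×10^-7
Ω = [Ca²⁺][CO3²⁻]/Ksp = (5.45×10^-3)(6.285×10^-5) / 4.677×10^-7 = 0.732

Ω = 0.732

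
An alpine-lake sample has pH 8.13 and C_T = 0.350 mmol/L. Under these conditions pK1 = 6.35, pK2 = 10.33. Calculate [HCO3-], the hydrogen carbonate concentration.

[HCO3⁻] = 0.342 mmol/L

α₁ = 1 / (1 + [H⁺]/K1 + K2/[H⁺]) = 1 / (1 + 10^-1.78 + 10^-2.20)
   = 1 / (1 + 0.016596 + 0.0063096) = 1/1.0229 = 0.9776
[HCO3⁻] = α₁ × DIC = 0.9776 × 0.350 = 0.342 mmol/L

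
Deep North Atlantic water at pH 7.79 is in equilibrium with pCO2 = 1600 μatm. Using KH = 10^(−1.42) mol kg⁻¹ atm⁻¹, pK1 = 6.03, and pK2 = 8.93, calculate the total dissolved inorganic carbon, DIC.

[CO2*] = KH · pCO2 = 10^(−1.42) × 1600×10^-6 = 6.083×10^-5 mol/kg
α₀ = 1/(1 + K1/[H⁺] + K1K2/[H⁺]²) = 1/(1 + 10^+1.76 + 10^+0.62) = 0.01595
DIC = [CO2*]/α₀ = 6.083×10^-5 / 0.01595 = 3.81 mmol/kg

DIC = 3.81 mmol/kg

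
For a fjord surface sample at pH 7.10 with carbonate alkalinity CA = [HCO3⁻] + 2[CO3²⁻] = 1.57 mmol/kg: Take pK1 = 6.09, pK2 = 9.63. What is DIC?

CA = [HCO3⁻] + 2[CO3²⁻] = (α₁ + 2α₂)·DIC
At pH 7.10: [H⁺]/K1 = 10^-1.01 = 0.097724, K2/[H⁺] = 10^-2.53 = 0.0029512
α₁ = 1/(1 + 0.097724 + 0.0029512) = 1/1.1007 = 0.9085; α₂ = α₁·K2/[H⁺] = 0.002681
α₁ + 2α₂ = 0.9139
DIC = CA / (α₁ + 2α₂) = 1.57 / 0.9139 = 1.72 mmol/kg

DIC = 1.72 mmol/kg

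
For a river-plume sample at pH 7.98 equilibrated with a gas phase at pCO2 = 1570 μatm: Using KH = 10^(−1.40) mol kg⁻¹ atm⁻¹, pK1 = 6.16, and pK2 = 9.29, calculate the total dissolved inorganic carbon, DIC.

DIC = 4.39 mmol/kg

[CO2*] = KH · pCO2 = 10^(−1.40) × 1570×10^-6 = 6.250×10^-5 mol/kg
α₀ = 1/(1 + K1/[H⁺] + K1K2/[H⁺]²) = 1/(1 + 10^+1.82 + 10^+0.51) = 0.01422
DIC = [CO2*]/α₀ = 6.250×10^-5 / 0.01422 = 4.39 mmol/kg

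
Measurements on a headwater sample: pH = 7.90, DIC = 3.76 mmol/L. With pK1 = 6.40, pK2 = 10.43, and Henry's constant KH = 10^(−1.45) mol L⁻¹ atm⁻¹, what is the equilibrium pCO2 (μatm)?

pCO2 = 3240 μatm

α₀ = 1 / (1 + K1/[H⁺] + K1K2/[H⁺]²) = 1 / (1 + 10^+1.50 + 10^-1.03)
   = 1 / (1 + 31.623 + 0.093325) = 1/32.716 = 0.03057
[CO2*] = α₀ × DIC = 0.03057 × 3.76 = 0.1149 mmol/L
pCO2 = [CO2*]/KH = 1.149×10^-4 / 3.548×10^-2 = 3240 μatm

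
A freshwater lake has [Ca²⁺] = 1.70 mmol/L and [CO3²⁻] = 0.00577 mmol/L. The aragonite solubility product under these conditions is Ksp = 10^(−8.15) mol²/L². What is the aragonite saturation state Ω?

Ω = 1.39

Ksp = 10^(−8.15) = 7.079×10^-9
Ω = [Ca²⁺][CO3²⁻]/Ksp = (1.70×10^-3)(0.00577×10^-3) / 7.079×10^-9 = 1.39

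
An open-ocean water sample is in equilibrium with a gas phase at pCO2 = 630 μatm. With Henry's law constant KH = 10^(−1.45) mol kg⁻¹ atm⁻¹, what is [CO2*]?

KH = 10^(−1.45) = 3.548×10^-2 mol kg⁻¹ atm⁻¹
[CO2*] = KH · pCO2 = 3.548×10^-2 × 630×10^-6 atm = 2.24×10^-5 mol/kg

[CO2*] = 22.4 μmol/kg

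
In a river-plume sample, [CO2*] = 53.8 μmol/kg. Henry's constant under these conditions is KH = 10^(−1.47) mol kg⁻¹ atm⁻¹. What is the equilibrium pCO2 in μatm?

pCO2 = 1590 μatm

KH = 10^(−1.47) = 3.388×10^-2 mol kg⁻¹ atm⁻¹
pCO2 = [CO2*]/KH = 53.8×10^-6 / 3.388×10^-2 = 1.59×10^-3 atm = 1590 μatm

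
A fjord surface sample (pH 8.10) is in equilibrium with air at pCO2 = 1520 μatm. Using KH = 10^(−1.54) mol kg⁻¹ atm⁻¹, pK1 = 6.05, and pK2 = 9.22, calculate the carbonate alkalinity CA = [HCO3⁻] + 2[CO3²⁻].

[CO2*] = KH · pCO2 = 10^(−1.54) × 1520×10^-6 = 4.384×10^-5 mol/kg
α₀ = 1/(1 + K1/[H⁺] + K1K2/[H⁺]²) = 1/(1 + 10^+2.05 + 10^+0.93) = 0.008216
DIC = [CO2*]/α₀ = 4.384×10^-5 / 0.008216 = 5.336 mmol/kg
CA = (α₁ + 2α₂)·DIC = (0.9219 + 2×0.06993) × 5.336 = 5.66 mmol/kg

CA = 5.66 mmol/kg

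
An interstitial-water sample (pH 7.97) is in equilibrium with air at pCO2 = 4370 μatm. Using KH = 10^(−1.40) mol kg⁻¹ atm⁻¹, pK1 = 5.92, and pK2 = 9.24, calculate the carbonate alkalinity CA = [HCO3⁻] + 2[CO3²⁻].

CA = 21.6 mmol/kg

[CO2*] = KH · pCO2 = 10^(−1.40) × 4370×10^-6 = 1.740×10^-4 mol/kg
α₀ = 1/(1 + K1/[H⁺] + K1K2/[H⁺]²) = 1/(1 + 10^+2.05 + 10^+0.78) = 0.008387
DIC = [CO2*]/α₀ = 1.740×10^-4 / 0.008387 = 20.74 mmol/kg
CA = (α₁ + 2α₂)·DIC = (0.9411 + 2×0.05054) × 20.74 = 21.6 mmol/kg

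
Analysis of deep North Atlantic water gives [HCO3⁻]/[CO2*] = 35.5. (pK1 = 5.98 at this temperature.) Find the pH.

pH = 7.53

From K1 = [H⁺][HCO3⁻]/[CO2*]:  pH = pK1 + log₁₀([HCO3⁻]/[CO2*])
log₁₀(35.5) = +1.550
pH = 5.98 + (+1.550) = 7.53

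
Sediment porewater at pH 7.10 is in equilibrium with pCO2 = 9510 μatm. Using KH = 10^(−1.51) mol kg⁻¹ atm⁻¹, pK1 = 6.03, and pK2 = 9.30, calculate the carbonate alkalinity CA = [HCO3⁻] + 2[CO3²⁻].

[CO2*] = KH · pCO2 = 10^(−1.51) × 9510×10^-6 = 2.939×10^-4 mol/kg
α₀ = 1/(1 + K1/[H⁺] + K1K2/[H⁺]²) = 1/(1 + 10^+1.07 + 10^-1.13) = 0.07798
DIC = [CO2*]/α₀ = 2.939×10^-4 / 0.07798 = 3.769 mmol/kg
CA = (α₁ + 2α₂)·DIC = (0.9162 + 2×0.005781) × 3.769 = 3.50 mmol/kg

CA = 3.50 mmol/kg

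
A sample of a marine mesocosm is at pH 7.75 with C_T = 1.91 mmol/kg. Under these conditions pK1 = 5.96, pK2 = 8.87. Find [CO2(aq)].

[CO2*] = 0.0284 mmol/kg

α₀ = 1 / (1 + K1/[H⁺] + K1K2/[H⁺]²) = 1 / (1 + 10^+1.79 + 10^+0.67)
   = 1 / (1 + 61.660 + 4.6774) = 1/67.337 = 0.01485
[CO2*] = α₀ × DIC = 0.01485 × 1.91 = 0.0284 mmol/kg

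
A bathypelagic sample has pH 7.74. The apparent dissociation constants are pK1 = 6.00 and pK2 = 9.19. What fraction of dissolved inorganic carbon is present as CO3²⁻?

α₂ = 0.0337

α₂ = 1 / (1 + [H⁺]/K2 + [H⁺]²/(K1K2)) = 1 / (1 + 10^+1.45 + 10^-0.29)
   = 1 / (1 + 28.184 + 0.51286) = 1/29.697 = 0.03367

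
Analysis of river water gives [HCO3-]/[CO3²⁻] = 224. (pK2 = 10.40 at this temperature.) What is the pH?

From K2 = [H⁺][CO3²⁻]/[HCO3-]:  pH = pK2 − log₁₀([HCO3-]/[CO3²⁻])
log₁₀(224) = +2.350
pH = 10.40 − (+2.350) = 8.05

pH = 8.05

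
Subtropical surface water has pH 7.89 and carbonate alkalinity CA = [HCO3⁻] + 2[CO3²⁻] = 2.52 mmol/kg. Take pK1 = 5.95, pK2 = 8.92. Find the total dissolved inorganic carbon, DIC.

DIC = 2.35 mmol/kg

CA = [HCO3⁻] + 2[CO3²⁻] = (α₁ + 2α₂)·DIC
At pH 7.89: [H⁺]/K1 = 10^-1.94 = 0.011482, K2/[H⁺] = 10^-1.03 = 0.093325
α₁ = 1/(1 + 0.011482 + 0.093325) = 1/1.1048 = 0.9051; α₂ = α₁·K2/[H⁺] = 0.08447
α₁ + 2α₂ = 1.0741
DIC = CA / (α₁ + 2α₂) = 2.52 / 1.0741 = 2.35 mmol/kg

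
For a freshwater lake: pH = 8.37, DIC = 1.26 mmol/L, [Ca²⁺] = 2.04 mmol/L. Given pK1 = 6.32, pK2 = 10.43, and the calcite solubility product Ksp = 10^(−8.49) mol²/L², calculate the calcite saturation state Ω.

α₂ = 1 / (1 + [H⁺]/K2 + [H⁺]²/(K1K2)) = 1 / (1 + 10^+2.06 + 10^+0.01)
   = 1 / (1 + 114.82 + 1.0233) = 1/116.84 = 0.008559
[CO3²⁻] = α₂ × DIC = 0.008559 × 1.26 = 0.01078 mmol/L = 10.78 μmol/L
Ksp = 10^(−8.49) = 3.236×10^-9
Ω = [Ca²⁺][CO3²⁻]/Ksp = (2.04×10^-3)(1.078×10^-5) / 3.236×10^-9 = 6.80

Ω = 6.80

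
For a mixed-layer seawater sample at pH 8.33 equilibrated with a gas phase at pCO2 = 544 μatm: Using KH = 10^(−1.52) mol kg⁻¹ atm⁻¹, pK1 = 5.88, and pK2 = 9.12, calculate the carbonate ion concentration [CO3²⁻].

[CO2*] = KH · pCO2 = 10^(−1.52) × 544×10^-6 = 1.643×10^-5 mol/kg
α₀ = 1/(1 + K1/[H⁺] + K1K2/[H⁺]²) = 1/(1 + 10^+2.45 + 10^+1.66) = 0.003044
DIC = [CO2*]/α₀ = 1.643×10^-5 / 0.003044 = 5.398 mmol/kg
[CO3²⁻] = α₂·DIC; α₂ = 0.1391, so [CO3²⁻] = 0.1391 × 5.398 = 0.751 mmol/kg

[CO3²⁻] = 0.751 mmol/kg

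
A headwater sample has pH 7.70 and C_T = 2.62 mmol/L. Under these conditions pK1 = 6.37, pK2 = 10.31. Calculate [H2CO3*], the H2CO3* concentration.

[CO2*] = 0.117 mmol/L

α₀ = 1 / (1 + K1/[H⁺] + K1K2/[H⁺]²) = 1 / (1 + 10^+1.33 + 10^-1.28)
   = 1 / (1 + 21.380 + 0.052481) = 1/22.432 = 0.04458
[CO2*] = α₀ × DIC = 0.04458 × 2.62 = 0.117 mmol/L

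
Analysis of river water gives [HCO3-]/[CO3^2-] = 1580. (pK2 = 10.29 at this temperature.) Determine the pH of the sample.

From K2 = [H⁺][CO3^2-]/[HCO3-]:  pH = pK2 − log₁₀([HCO3-]/[CO3^2-])
log₁₀(1580) = +3.199
pH = 10.29 − (+3.199) = 7.09

pH = 7.09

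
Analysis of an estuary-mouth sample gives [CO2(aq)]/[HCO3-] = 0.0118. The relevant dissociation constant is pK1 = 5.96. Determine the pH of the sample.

From K1 = [H⁺][HCO3-]/[CO2(aq)]:  pH = pK1 − log₁₀([CO2(aq)]/[HCO3-])
log₁₀(0.0118) = -1.928
pH = 5.96 − (-1.928) = 7.89

pH = 7.89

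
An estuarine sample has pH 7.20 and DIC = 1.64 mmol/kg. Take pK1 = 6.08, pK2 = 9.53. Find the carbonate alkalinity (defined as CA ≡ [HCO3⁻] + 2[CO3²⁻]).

CA = 1.53 mmol/kg

CA = [HCO3⁻] + 2[CO3²⁻] = (α₁ + 2α₂)·DIC
At pH 7.20: [H⁺]/K1 = 10^-1.12 = 0.075858, K2/[H⁺] = 10^-2.33 = 0.0046774
α₁ = 1/(1 + 0.075858 + 0.0046774) = 1/1.0805 = 0.9255; α₂ = α₁·K2/[H⁺] = 0.004329
α₁ + 2α₂ = 0.9341
CA = 0.9341 × 1.64 = 1.53 mmol/kg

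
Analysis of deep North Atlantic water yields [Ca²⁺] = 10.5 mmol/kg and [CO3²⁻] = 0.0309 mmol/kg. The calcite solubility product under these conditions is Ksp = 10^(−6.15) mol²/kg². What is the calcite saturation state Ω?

Ksp = 10^(−6.15) = 7.079×10^-7
Ω = [Ca²⁺][CO3²⁻]/Ksp = (10.5×10^-3)(0.0309×10^-3) / 7.079×10^-7 = 0.458

Ω = 0.458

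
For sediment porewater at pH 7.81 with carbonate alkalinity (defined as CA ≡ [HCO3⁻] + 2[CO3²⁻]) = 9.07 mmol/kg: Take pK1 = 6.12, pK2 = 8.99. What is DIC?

CA = [HCO3⁻] + 2[CO3²⁻] = (α₁ + 2α₂)·DIC
At pH 7.81: [H⁺]/K1 = 10^-1.69 = 0.020417, K2/[H⁺] = 10^-1.18 = 0.066069
α₁ = 1/(1 + 0.020417 + 0.066069) = 1/1.0865 = 0.9204; α₂ = α₁·K2/[H⁺] = 0.06081
α₁ + 2α₂ = 1.0420
DIC = CA / (α₁ + 2α₂) = 9.07 / 1.0420 = 8.70 mmol/kg

DIC = 8.70 mmol/kg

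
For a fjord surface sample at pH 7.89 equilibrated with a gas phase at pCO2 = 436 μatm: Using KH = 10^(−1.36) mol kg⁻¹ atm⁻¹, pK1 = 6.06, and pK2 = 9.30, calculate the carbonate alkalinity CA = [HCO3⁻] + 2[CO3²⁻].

[CO2*] = KH · pCO2 = 10^(−1.36) × 436×10^-6 = 1.903×10^-5 mol/kg
α₀ = 1/(1 + K1/[H⁺] + K1K2/[H⁺]²) = 1/(1 + 10^+1.83 + 10^+0.42) = 0.01404
DIC = [CO2*]/α₀ = 1.903×10^-5 / 0.01404 = 1.356 mmol/kg
CA = (α₁ + 2α₂)·DIC = (0.9490 + 2×0.03692) × 1.356 = 1.39 mmol/kg

CA = 1.39 mmol/kg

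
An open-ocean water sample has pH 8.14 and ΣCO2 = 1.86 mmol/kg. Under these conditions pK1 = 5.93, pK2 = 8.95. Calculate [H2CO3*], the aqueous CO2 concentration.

α₀ = 1 / (1 + K1/[H⁺] + K1K2/[H⁺]²) = 1 / (1 + 10^+2.21 + 10^+1.40)
   = 1 / (1 + 162.18 + 25.119) = 1/188.30 = 0.005311
[CO2*] = α₀ × DIC = 0.005311 × 1.86 = 0.00988 mmol/kg = 9.88 μmol/kg

[CO2*] = 9.88 μmol/kg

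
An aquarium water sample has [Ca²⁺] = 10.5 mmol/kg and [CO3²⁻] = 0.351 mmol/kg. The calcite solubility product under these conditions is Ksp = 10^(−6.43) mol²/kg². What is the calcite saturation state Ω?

Ω = 9.92

Ksp = 10^(−6.43) = 3.715×10^-7
Ω = [Ca²⁺][CO3²⁻]/Ksp = (10.5×10^-3)(0.351×10^-3) / 3.715×10^-7 = 9.92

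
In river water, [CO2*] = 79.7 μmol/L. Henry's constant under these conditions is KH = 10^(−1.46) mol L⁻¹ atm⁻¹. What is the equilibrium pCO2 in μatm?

KH = 10^(−1.46) = 3.467×10^-2 mol L⁻¹ atm⁻¹
pCO2 = [CO2*]/KH = 79.7×10^-6 / 3.467×10^-2 = 2.30×10^-3 atm = 2300 μatm

pCO2 = 2300 μatm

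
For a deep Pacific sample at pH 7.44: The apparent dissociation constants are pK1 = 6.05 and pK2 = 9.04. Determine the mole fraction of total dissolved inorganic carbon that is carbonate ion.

α₂ = 0.0236

α₂ = 1 / (1 + [H⁺]/K2 + [H⁺]²/(K1K2)) = 1 / (1 + 10^+1.60 + 10^+0.21)
   = 1 / (1 + 39.811 + 1.6218) = 1/42.433 = 0.02357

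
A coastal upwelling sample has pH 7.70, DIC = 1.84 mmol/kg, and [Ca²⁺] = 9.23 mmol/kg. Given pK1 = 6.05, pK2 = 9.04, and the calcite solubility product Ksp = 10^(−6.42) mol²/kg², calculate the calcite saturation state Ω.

α₂ = 1 / (1 + [H⁺]/K2 + [H⁺]²/(K1K2)) = 1 / (1 + 10^+1.34 + 10^-0.31)
   = 1 / (1 + 21.878 + 0.48978) = 1/23.367 = 0.04279
[CO3²⁻] = α₂ × DIC = 0.04279 × 1.84 = 0.07874 mmol/kg
Ksp = 10^(−6.42) = 3.802×10^-7
Ω = [Ca²⁺][CO3²⁻]/Ksp = (9.23×10^-3)(7.874×10^-5) / 3.802×10^-7 = 1.91

Ω = 1.91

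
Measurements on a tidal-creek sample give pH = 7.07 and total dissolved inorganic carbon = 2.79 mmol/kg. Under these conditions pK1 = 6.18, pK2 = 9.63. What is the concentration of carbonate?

[CO3²⁻] = 6.79 μmol/kg

α₂ = 1 / (1 + [H⁺]/K2 + [H⁺]²/(K1K2)) = 1 / (1 + 10^+2.56 + 10^+1.67)
   = 1 / (1 + 363.08 + 46.774) = 1/410.85 = 0.002434
[CO3²⁻] = α₂ × DIC = 0.002434 × 2.79 = 0.00679 mmol/kg = 6.79 μmol/kg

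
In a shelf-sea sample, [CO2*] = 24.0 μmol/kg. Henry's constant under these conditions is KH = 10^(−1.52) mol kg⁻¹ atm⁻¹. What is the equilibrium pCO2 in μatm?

pCO2 = 795 μatm

KH = 10^(−1.52) = 3.020×10^-2 mol kg⁻¹ atm⁻¹
pCO2 = [CO2*]/KH = 24.0×10^-6 / 3.020×10^-2 = 7.95×10^-4 atm = 795 μatm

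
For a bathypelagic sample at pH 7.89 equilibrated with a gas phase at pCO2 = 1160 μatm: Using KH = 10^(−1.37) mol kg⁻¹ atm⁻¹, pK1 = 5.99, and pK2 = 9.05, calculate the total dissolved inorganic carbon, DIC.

[CO2*] = KH · pCO2 = 10^(−1.37) × 1160×10^-6 = 4.948×10^-5 mol/kg
α₀ = 1/(1 + K1/[H⁺] + K1K2/[H⁺]²) = 1/(1 + 10^+1.90 + 10^+0.74) = 0.01164
DIC = [CO2*]/α₀ = 4.948×10^-5 / 0.01164 = 4.25 mmol/kg

DIC = 4.25 mmol/kg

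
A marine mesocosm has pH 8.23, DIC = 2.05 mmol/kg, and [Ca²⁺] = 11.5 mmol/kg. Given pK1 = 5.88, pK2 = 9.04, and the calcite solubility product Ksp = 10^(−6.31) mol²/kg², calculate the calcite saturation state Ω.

Ω = 6.43

α₂ = 1 / (1 + [H⁺]/K2 + [H⁺]²/(K1K2)) = 1 / (1 + 10^+0.81 + 10^-1.54)
   = 1 / (1 + 6.4565 + 0.028840) = 1/7.4854 = 0.1336
[CO3²⁻] = α₂ × DIC = 0.1336 × 2.05 = 0.2739 mmol/kg
Ksp = 10^(−6.31) = 4.898×10^-7
Ω = [Ca²⁺][CO3²⁻]/Ksp = (11.5×10^-3)(2.739×10^-4) / 4.898×10^-7 = 6.43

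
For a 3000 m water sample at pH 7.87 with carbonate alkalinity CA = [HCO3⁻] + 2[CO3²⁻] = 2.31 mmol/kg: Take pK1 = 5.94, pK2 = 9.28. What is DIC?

DIC = 2.25 mmol/kg

CA = [HCO3⁻] + 2[CO3²⁻] = (α₁ + 2α₂)·DIC
At pH 7.87: [H⁺]/K1 = 10^-1.93 = 0.011749, K2/[H⁺] = 10^-1.41 = 0.038905
α₁ = 1/(1 + 0.011749 + 0.038905) = 1/1.0507 = 0.9518; α₂ = α₁·K2/[H⁺] = 0.03703
α₁ + 2α₂ = 1.0258
DIC = CA / (α₁ + 2α₂) = 2.31 / 1.0258 = 2.25 mmol/kg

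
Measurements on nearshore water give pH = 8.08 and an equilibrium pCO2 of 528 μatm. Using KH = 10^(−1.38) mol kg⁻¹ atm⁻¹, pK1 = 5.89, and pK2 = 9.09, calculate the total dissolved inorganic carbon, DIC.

[CO2*] = KH · pCO2 = 10^(−1.38) × 528×10^-6 = 2.201×10^-5 mol/kg
α₀ = 1/(1 + K1/[H⁺] + K1K2/[H⁺]²) = 1/(1 + 10^+2.19 + 10^+1.18) = 0.005847
DIC = [CO2*]/α₀ = 2.201×10^-5 / 0.005847 = 3.76 mmol/kg

DIC = 3.76 mmol/kg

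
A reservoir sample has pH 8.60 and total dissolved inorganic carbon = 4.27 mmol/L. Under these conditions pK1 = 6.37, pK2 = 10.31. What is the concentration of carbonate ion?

α₂ = 1 / (1 + [H⁺]/K2 + [H⁺]²/(K1K2)) = 1 / (1 + 10^+1.71 + 10^-0.52)
   = 1 / (1 + 51.286 + 0.30200) = 1/52.588 = 0.01902
[CO3²⁻] = α₂ × DIC = 0.01902 × 4.27 = 0.0812 mmol/L

[CO3²⁻] = 0.0812 mmol/L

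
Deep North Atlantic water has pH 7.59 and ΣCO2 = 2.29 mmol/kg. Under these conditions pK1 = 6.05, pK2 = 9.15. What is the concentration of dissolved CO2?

α₀ = 1 / (1 + K1/[H⁺] + K1K2/[H⁺]²) = 1 / (1 + 10^+1.54 + 10^-0.02)
   = 1 / (1 + 34.674 + 0.95499) = 1/36.629 = 0.02730
[CO2*] = α₀ × DIC = 0.02730 × 2.29 = 0.0625 mmol/kg

[CO2*] = 0.0625 mmol/kg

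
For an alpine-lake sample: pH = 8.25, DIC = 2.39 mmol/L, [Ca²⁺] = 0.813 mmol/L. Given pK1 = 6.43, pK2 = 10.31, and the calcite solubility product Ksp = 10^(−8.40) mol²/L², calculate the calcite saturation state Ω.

α₂ = 1 / (1 + [H⁺]/K2 + [H⁺]²/(K1K2)) = 1 / (1 + 10^+2.06 + 10^+0.24)
   = 1 / (1 + 114.82 + 1.7378) = 1/117.55 = 0.008507
[CO3²⁻] = α₂ × DIC = 0.008507 × 2.39 = 0.02033 mmol/L
Ksp = 10^(−8.40) = 3.981×10^-9
Ω = [Ca²⁺][CO3²⁻]/Ksp = (0.813×10^-3)(2.033×10^-5) / 3.981×10^-9 = 4.15

Ω = 4.15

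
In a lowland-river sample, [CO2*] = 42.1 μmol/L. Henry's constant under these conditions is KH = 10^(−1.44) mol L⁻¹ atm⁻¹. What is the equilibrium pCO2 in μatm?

pCO2 = 1160 μatm

KH = 10^(−1.44) = 3.631×10^-2 mol L⁻¹ atm⁻¹
pCO2 = [CO2*]/KH = 42.1×10^-6 / 3.631×10^-2 = 1.16×10^-3 atm = 1160 μatm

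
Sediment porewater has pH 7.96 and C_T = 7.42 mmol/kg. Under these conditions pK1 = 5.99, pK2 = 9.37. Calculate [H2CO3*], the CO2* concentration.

α₀ = 1 / (1 + K1/[H⁺] + K1K2/[H⁺]²) = 1 / (1 + 10^+1.97 + 10^+0.56)
   = 1 / (1 + 93.325 + 3.6308) = 1/97.956 = 0.01021
[CO2*] = α₀ × DIC = 0.01021 × 7.42 = 0.0757 mmol/kg

[CO2*] = 0.0757 mmol/kg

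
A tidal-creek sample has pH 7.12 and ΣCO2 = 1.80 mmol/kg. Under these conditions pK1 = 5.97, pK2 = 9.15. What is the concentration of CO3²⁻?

[CO3²⁻] = 15.6 μmol/kg

α₂ = 1 / (1 + [H⁺]/K2 + [H⁺]²/(K1K2)) = 1 / (1 + 10^+2.03 + 10^+0.88)
   = 1 / (1 + 107.15 + 7.5858) = 1/115.74 = 0.008640
[CO3²⁻] = α₂ × DIC = 0.008640 × 1.80 = 0.0156 mmol/kg = 15.6 μmol/kg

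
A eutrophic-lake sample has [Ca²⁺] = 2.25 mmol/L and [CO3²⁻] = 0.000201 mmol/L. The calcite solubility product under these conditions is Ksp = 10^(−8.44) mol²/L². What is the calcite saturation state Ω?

Ksp = 10^(−8.44) = 3.631×10^-9
Ω = [Ca²⁺][CO3²⁻]/Ksp = (2.25×10^-3)(0.000201×10^-3) / 3.631×10^-9 = 0.125

Ω = 0.125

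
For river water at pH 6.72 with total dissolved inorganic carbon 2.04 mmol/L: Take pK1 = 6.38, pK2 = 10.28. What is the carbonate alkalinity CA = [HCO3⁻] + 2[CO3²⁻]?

CA = [HCO3⁻] + 2[CO3²⁻] = (α₁ + 2α₂)·DIC
At pH 6.72: [H⁺]/K1 = 10^-0.34 = 0.45709, K2/[H⁺] = 10^-3.56 = 0.00027542
α₁ = 1/(1 + 0.45709 + 0.00027542) = 1/1.4574 = 0.6862; α₂ = α₁·K2/[H⁺] = 0.0001890
α₁ + 2α₂ = 0.6865
CA = 0.6865 × 2.04 = 1.40 mmol/L

CA = 1.40 mmol/L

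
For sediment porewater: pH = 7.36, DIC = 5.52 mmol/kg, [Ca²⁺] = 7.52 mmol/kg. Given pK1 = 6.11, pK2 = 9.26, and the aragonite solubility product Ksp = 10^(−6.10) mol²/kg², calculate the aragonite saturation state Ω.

α₂ = 1 / (1 + [H⁺]/K2 + [H⁺]²/(K1K2)) = 1 / (1 + 10^+1.90 + 10^+0.65)
   = 1 / (1 + 79.433 + 4.4668) = 1/84.900 = 0.01178
[CO3²⁻] = α₂ × DIC = 0.01178 × 5.52 = 0.06502 mmol/kg
Ksp = 10^(−6.10) = 7.943×10^-7
Ω = [Ca²⁺][CO3²⁻]/Ksp = (7.52×10^-3)(6.502×10^-5) / 7.943×10^-7 = 0.616

Ω = 0.616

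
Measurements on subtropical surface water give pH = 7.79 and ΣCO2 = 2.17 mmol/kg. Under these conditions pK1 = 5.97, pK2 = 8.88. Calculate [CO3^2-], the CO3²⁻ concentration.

[CO3²⁻] = 0.161 mmol/kg

α₂ = 1 / (1 + [H⁺]/K2 + [H⁺]²/(K1K2)) = 1 / (1 + 10^+1.09 + 10^-0.73)
   = 1 / (1 + 12.303 + 0.18621) = 1/13.489 = 0.07414
[CO3²⁻] = α₂ × DIC = 0.07414 × 2.17 = 0.161 mmol/kg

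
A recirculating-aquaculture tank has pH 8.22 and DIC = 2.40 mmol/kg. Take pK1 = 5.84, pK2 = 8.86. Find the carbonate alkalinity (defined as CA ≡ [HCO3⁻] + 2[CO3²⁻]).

CA = [HCO3⁻] + 2[CO3²⁻] = (α₁ + 2α₂)·DIC
At pH 8.22: [H⁺]/K1 = 10^-2.38 = 0.0041687, K2/[H⁺] = 10^-0.64 = 0.22909
α₁ = 1/(1 + 0.0041687 + 0.22909) = 1/1.2333 = 0.8109; α₂ = α₁·K2/[H⁺] = 0.1858
α₁ + 2α₂ = 1.1824
CA = 1.1824 × 2.40 = 2.84 mmol/kg

CA = 2.84 mmol/kg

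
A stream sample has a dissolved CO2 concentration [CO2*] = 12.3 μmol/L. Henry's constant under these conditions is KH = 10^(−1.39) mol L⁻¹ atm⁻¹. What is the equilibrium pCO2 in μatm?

pCO2 = 302 μatm

KH = 10^(−1.39) = 4.074×10^-2 mol L⁻¹ atm⁻¹
pCO2 = [CO2*]/KH = 12.3×10^-6 / 4.074×10^-2 = 3.02×10^-4 atm = 302 μatm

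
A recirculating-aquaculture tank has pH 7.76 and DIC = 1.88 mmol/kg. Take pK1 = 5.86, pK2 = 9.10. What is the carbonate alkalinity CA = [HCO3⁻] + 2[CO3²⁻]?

CA = 1.94 mmol/kg

CA = [HCO3⁻] + 2[CO3²⁻] = (α₁ + 2α₂)·DIC
At pH 7.76: [H⁺]/K1 = 10^-1.90 = 0.012589, K2/[H⁺] = 10^-1.34 = 0.045709
α₁ = 1/(1 + 0.012589 + 0.045709) = 1/1.0583 = 0.9449; α₂ = α₁·K2/[H⁺] = 0.04319
α₁ + 2α₂ = 1.0313
CA = 1.0313 × 1.88 = 1.94 mmol/kg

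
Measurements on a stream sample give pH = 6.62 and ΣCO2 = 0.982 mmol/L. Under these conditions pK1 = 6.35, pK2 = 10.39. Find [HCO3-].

α₁ = 1 / (1 + [H⁺]/K1 + K2/[H⁺]) = 1 / (1 + 10^-0.27 + 10^-3.77)
   = 1 / (1 + 0.53703 + 0.00016982) = 1/1.5372 = 0.6505
[HCO3⁻] = α₁ × DIC = 0.6505 × 0.982 = 0.639 mmol/L

[HCO3⁻] = 0.639 mmol/L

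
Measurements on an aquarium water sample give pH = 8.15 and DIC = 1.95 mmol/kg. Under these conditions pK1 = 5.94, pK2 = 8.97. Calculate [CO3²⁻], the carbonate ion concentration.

[CO3²⁻] = 0.255 mmol/kg

α₂ = 1 / (1 + [H⁺]/K2 + [H⁺]²/(K1K2)) = 1 / (1 + 10^+0.82 + 10^-1.39)
   = 1 / (1 + 6.6069 + 0.040738) = 1/7.6477 = 0.1308
[CO3²⁻] = α₂ × DIC = 0.1308 × 1.95 = 0.255 mmol/kg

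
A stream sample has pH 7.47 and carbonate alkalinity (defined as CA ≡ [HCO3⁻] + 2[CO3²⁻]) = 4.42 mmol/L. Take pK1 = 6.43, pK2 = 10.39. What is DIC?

DIC = 4.82 mmol/L

CA = [HCO3⁻] + 2[CO3²⁻] = (α₁ + 2α₂)·DIC
At pH 7.47: [H⁺]/K1 = 10^-1.04 = 0.091201, K2/[H⁺] = 10^-2.92 = 0.0012023
α₁ = 1/(1 + 0.091201 + 0.0012023) = 1/1.0924 = 0.9154; α₂ = α₁·K2/[H⁺] = 0.001101
α₁ + 2α₂ = 0.9176
DIC = CA / (α₁ + 2α₂) = 4.42 / 0.9176 = 4.82 mmol/L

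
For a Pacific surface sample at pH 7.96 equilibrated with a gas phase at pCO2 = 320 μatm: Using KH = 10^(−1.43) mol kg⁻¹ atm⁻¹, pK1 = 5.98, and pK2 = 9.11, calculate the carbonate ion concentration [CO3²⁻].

[CO2*] = KH · pCO2 = 10^(−1.43) × 320×10^-6 = 1.189×10^-5 mol/kg
α₀ = 1/(1 + K1/[H⁺] + K1K2/[H⁺]²) = 1/(1 + 10^+1.98 + 10^+0.83) = 0.009684
DIC = [CO2*]/α₀ = 1.189×10^-5 / 0.009684 = 1.228 mmol/kg
[CO3²⁻] = α₂·DIC; α₂ = 0.06547, so [CO3²⁻] = 0.06547 × 1.228 = 0.0804 mmol/kg

[CO3²⁻] = 0.0804 mmol/kg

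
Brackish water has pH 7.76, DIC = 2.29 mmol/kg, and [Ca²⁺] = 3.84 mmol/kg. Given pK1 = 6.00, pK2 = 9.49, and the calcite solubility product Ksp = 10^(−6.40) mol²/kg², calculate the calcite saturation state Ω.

α₂ = 1 / (1 + [H⁺]/K2 + [H⁺]²/(K1K2)) = 1 / (1 + 10^+1.73 + 10^-0.03)
   = 1 / (1 + 53.703 + 0.93325) = 1/55.636 = 0.01797
[CO3²⁻] = α₂ × DIC = 0.01797 × 2.29 = 0.04116 mmol/kg
Ksp = 10^(−6.40) = 3.981×10^-7
Ω = [Ca²⁺][CO3²⁻]/Ksp = (3.84×10^-3)(4.116×10^-5) / 3.981×10^-7 = 0.397

Ω = 0.397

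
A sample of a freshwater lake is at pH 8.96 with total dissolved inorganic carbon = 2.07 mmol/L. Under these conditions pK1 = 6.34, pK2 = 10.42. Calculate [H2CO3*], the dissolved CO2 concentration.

[CO2*] = 4.79 μmol/L

α₀ = 1 / (1 + K1/[H⁺] + K1K2/[H⁺]²) = 1 / (1 + 10^+2.62 + 10^+1.16)
   = 1 / (1 + 416.87 + 14.454) = 1/432.32 = 0.002313
[CO2*] = α₀ × DIC = 0.002313 × 2.07 = 0.00479 mmol/L = 4.79 μmol/L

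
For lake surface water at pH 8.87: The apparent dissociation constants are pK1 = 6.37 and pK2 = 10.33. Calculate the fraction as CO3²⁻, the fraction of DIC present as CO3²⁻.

α₂ = 0.0334

α₂ = 1 / (1 + [H⁺]/K2 + [H⁺]²/(K1K2)) = 1 / (1 + 10^+1.46 + 10^-1.04)
   = 1 / (1 + 28.840 + 0.091201) = 1/29.932 = 0.03341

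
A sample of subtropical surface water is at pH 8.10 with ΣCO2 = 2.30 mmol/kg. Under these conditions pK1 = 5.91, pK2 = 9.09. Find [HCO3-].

α₁ = 1 / (1 + [H⁺]/K1 + K2/[H⁺]) = 1 / (1 + 10^-2.19 + 10^-0.99)
   = 1 / (1 + 0.0064565 + 0.10233) = 1/1.1088 = 0.9019
[HCO3⁻] = α₁ × DIC = 0.9019 × 2.30 = 2.07 mmol/kg

[HCO3⁻] = 2.07 mmol/kg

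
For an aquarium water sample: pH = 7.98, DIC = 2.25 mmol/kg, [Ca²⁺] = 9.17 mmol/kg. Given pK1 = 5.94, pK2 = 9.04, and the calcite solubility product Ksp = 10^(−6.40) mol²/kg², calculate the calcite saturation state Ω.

α₂ = 1 / (1 + [H⁺]/K2 + [H⁺]²/(K1K2)) = 1 / (1 + 10^+1.06 + 10^-0.98)
   = 1 / (1 + 11.482 + 0.10471) = 1/12.586 = 0.07945
[CO3²⁻] = α₂ × DIC = 0.07945 × 2.25 = 0.1788 mmol/kg
Ksp = 10^(−6.40) = 3.981×10^-7
Ω = [Ca²⁺][CO3²⁻]/Ksp = (9.17×10^-3)(1.788×10^-4) / 3.981×10^-7 = 4.12

Ω = 4.12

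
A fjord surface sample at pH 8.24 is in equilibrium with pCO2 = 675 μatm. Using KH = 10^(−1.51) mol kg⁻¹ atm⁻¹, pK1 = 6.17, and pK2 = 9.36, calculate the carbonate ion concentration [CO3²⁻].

[CO3²⁻] = 0.186 mmol/kg

[CO2*] = KH · pCO2 = 10^(−1.51) × 675×10^-6 = 2.086×10^-5 mol/kg
α₀ = 1/(1 + K1/[H⁺] + K1K2/[H⁺]²) = 1/(1 + 10^+2.07 + 10^+0.95) = 0.007849
DIC = [CO2*]/α₀ = 2.086×10^-5 / 0.007849 = 2.658 mmol/kg
[CO3²⁻] = α₂·DIC; α₂ = 0.06996, so [CO3²⁻] = 0.06996 × 2.658 = 0.186 mmol/kg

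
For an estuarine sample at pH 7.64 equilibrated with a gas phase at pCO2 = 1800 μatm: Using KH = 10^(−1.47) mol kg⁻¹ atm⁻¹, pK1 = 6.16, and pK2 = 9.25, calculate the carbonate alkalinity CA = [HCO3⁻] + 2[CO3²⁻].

CA = 1.93 mmol/kg

[CO2*] = KH · pCO2 = 10^(−1.47) × 1800×10^-6 = 6.099×10^-5 mol/kg
α₀ = 1/(1 + K1/[H⁺] + K1K2/[H⁺]²) = 1/(1 + 10^+1.48 + 10^-0.13) = 0.03131
DIC = [CO2*]/α₀ = 6.099×10^-5 / 0.03131 = 1.948 mmol/kg
CA = (α₁ + 2α₂)·DIC = (0.9455 + 2×0.02321) × 1.948 = 1.93 mmol/kg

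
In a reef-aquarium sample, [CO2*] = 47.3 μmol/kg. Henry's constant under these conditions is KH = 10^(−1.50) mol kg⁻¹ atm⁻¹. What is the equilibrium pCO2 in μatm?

pCO2 = 1500 μatm

KH = 10^(−1.50) = 3.162×10^-2 mol kg⁻¹ atm⁻¹
pCO2 = [CO2*]/KH = 47.3×10^-6 / 3.162×10^-2 = 1.50×10^-3 atm = 1500 μatm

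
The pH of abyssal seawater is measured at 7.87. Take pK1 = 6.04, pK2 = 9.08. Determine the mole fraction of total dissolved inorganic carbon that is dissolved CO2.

α₀ = 0.0137

α₀ = 1 / (1 + K1/[H⁺] + K1K2/[H⁺]²) = 1 / (1 + 10^+1.83 + 10^+0.62)
   = 1 / (1 + 67.608 + 4.1687) = 1/72.777 = 0.01374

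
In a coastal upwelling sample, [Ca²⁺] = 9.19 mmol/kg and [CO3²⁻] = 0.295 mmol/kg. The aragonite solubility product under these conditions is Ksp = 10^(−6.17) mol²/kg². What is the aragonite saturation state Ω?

Ω = 4.01

Ksp = 10^(−6.17) = 6.761×10^-7
Ω = [Ca²⁺][CO3²⁻]/Ksp = (9.19×10^-3)(0.295×10^-3) / 6.761×10^-7 = 4.01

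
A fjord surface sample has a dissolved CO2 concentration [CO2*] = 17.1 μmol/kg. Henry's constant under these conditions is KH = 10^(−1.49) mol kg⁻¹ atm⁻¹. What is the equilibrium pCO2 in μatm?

pCO2 = 528 μatm

KH = 10^(−1.49) = 3.236×10^-2 mol kg⁻¹ atm⁻¹
pCO2 = [CO2*]/KH = 17.1×10^-6 / 3.236×10^-2 = 5.28×10^-4 atm = 528 μatm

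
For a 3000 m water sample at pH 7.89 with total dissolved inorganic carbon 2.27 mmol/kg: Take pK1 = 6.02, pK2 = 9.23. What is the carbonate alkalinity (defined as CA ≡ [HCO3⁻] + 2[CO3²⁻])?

CA = 2.34 mmol/kg

CA = [HCO3⁻] + 2[CO3²⁻] = (α₁ + 2α₂)·DIC
At pH 7.89: [H⁺]/K1 = 10^-1.87 = 0.013490, K2/[H⁺] = 10^-1.34 = 0.045709
α₁ = 1/(1 + 0.013490 + 0.045709) = 1/1.0592 = 0.9441; α₂ = α₁·K2/[H⁺] = 0.04315
α₁ + 2α₂ = 1.0304
CA = 1.0304 × 2.27 = 2.34 mmol/kg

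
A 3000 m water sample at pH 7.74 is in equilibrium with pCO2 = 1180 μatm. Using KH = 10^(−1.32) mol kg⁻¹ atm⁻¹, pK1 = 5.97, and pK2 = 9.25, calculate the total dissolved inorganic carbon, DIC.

[CO2*] = KH · pCO2 = 10^(−1.32) × 1180×10^-6 = 5.648×10^-5 mol/kg
α₀ = 1/(1 + K1/[H⁺] + K1K2/[H⁺]²) = 1/(1 + 10^+1.77 + 10^+0.26) = 0.01621
DIC = [CO2*]/α₀ = 5.648×10^-5 / 0.01621 = 3.48 mmol/kg

DIC = 3.48 mmol/kg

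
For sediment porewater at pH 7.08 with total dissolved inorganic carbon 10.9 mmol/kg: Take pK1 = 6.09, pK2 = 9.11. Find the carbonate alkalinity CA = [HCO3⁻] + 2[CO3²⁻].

CA = [HCO3⁻] + 2[CO3²⁻] = (α₁ + 2α₂)·DIC
At pH 7.08: [H⁺]/K1 = 10^-0.99 = 0.10233, K2/[H⁺] = 10^-2.03 = 0.0093325
α₁ = 1/(1 + 0.10233 + 0.0093325) = 1/1.1117 = 0.8996; α₂ = α₁·K2/[H⁺] = 0.008395
α₁ + 2α₂ = 0.9163
CA = 0.9163 × 10.9 = 9.99 mmol/kg

CA = 9.99 mmol/kg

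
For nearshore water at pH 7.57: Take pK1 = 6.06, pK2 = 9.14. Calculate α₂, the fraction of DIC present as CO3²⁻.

α₂ = 0.0254

α₂ = 1 / (1 + [H⁺]/K2 + [H⁺]²/(K1K2)) = 1 / (1 + 10^+1.57 + 10^+0.06)
   = 1 / (1 + 37.154 + 1.1482) = 1/39.302 = 0.02544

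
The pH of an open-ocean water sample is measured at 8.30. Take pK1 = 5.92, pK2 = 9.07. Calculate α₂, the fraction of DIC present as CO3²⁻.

α₂ = 1 / (1 + [H⁺]/K2 + [H⁺]²/(K1K2)) = 1 / (1 + 10^+0.77 + 10^-1.61)
   = 1 / (1 + 5.8884 + 0.024547) = 1/6.9130 = 0.1447

α₂ = 0.145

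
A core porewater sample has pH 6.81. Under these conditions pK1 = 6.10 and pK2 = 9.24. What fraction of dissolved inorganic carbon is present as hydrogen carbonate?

α₁ = 0.834

α₁ = 1 / (1 + [H⁺]/K1 + K2/[H⁺]) = 1 / (1 + 10^-0.71 + 10^-2.43)
   = 1 / (1 + 0.19498 + 0.0037154) = 1/1.1987 = 0.8342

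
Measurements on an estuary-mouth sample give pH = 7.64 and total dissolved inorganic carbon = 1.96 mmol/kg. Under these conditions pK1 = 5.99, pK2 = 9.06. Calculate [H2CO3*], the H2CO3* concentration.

α₀ = 1 / (1 + K1/[H⁺] + K1K2/[H⁺]²) = 1 / (1 + 10^+1.65 + 10^+0.23)
   = 1 / (1 + 44.668 + 1.6982) = 1/47.367 = 0.02111
[CO2*] = α₀ × DIC = 0.02111 × 1.96 = 0.0414 mmol/kg

[CO2*] = 0.0414 mmol/kg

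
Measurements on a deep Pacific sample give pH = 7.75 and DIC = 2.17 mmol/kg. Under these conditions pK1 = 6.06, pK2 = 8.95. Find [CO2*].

α₀ = 1 / (1 + K1/[H⁺] + K1K2/[H⁺]²) = 1 / (1 + 10^+1.69 + 10^+0.49)
   = 1 / (1 + 48.978 + 3.0903) = 1/53.068 = 0.01884
[CO2*] = α₀ × DIC = 0.01884 × 2.17 = 0.0409 mmol/kg

[CO2*] = 0.0409 mmol/kg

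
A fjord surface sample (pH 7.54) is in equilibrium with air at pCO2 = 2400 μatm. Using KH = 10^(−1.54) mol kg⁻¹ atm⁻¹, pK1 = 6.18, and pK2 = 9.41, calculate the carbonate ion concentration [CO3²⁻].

[CO2*] = KH · pCO2 = 10^(−1.54) × 2400×10^-6 = 6.922×10^-5 mol/kg
α₀ = 1/(1 + K1/[H⁺] + K1K2/[H⁺]²) = 1/(1 + 10^+1.36 + 10^-0.51) = 0.04129
DIC = [CO2*]/α₀ = 6.922×10^-5 / 0.04129 = 1.676 mmol/kg
[CO3²⁻] = α₂·DIC; α₂ = 0.01276, so [CO3²⁻] = 0.01276 × 1.676 = 0.0214 mmol/kg

[CO3²⁻] = 0.0214 mmol/kg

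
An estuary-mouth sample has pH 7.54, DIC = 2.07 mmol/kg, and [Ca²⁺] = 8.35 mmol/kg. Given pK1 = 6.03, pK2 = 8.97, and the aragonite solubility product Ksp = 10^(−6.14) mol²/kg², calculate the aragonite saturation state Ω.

α₂ = 1 / (1 + [H⁺]/K2 + [H⁺]²/(K1K2)) = 1 / (1 + 10^+1.43 + 10^-0.08)
   = 1 / (1 + 26.915 + 0.83176) = 1/28.747 = 0.03479
[CO3²⁻] = α₂ × DIC = 0.03479 × 2.07 = 0.07201 mmol/kg
Ksp = 10^(−6.14) = 7.244×10^-7
Ω = [Ca²⁺][CO3²⁻]/Ksp = (8.35×10^-3)(7.201×10^-5) / 7.244×10^-7 = 0.830

Ω = 0.830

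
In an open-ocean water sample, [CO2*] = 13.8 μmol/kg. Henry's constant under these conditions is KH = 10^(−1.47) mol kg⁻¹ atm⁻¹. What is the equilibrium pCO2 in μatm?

KH = 10^(−1.47) = 3.388×10^-2 mol kg⁻¹ atm⁻¹
pCO2 = [CO2*]/KH = 13.8×10^-6 / 3.388×10^-2 = 4.07×10^-4 atm = 407 μatm

pCO2 = 407 μatm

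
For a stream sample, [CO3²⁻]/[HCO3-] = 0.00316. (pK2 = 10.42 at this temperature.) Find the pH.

From K2 = [H⁺][CO3²⁻]/[HCO3-]:  pH = pK2 + log₁₀([CO3²⁻]/[HCO3-])
log₁₀(0.00316) = -2.500
pH = 10.42 + (-2.500) = 7.92

pH = 7.92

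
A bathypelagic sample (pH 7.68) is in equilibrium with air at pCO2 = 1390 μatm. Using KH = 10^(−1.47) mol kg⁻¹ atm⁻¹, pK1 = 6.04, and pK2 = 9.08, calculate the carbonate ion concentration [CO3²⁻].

[CO3²⁻] = 0.0818 mmol/kg

[CO2*] = KH · pCO2 = 10^(−1.47) × 1390×10^-6 = 4.710×10^-5 mol/kg
α₀ = 1/(1 + K1/[H⁺] + K1K2/[H⁺]²) = 1/(1 + 10^+1.64 + 10^+0.24) = 0.02156
DIC = [CO2*]/α₀ = 4.710×10^-5 / 0.02156 = 2.185 mmol/kg
[CO3²⁻] = α₂·DIC; α₂ = 0.03746, so [CO3²⁻] = 0.03746 × 2.185 = 0.0818 mmol/kg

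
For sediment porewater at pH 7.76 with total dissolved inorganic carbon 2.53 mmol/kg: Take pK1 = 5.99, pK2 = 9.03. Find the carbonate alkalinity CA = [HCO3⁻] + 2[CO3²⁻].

CA = 2.62 mmol/kg

CA = [HCO3⁻] + 2[CO3²⁻] = (α₁ + 2α₂)·DIC
At pH 7.76: [H⁺]/K1 = 10^-1.77 = 0.016982, K2/[H⁺] = 10^-1.27 = 0.053703
α₁ = 1/(1 + 0.016982 + 0.053703) = 1/1.0707 = 0.9340; α₂ = α₁·K2/[H⁺] = 0.05016
α₁ + 2α₂ = 1.0343
CA = 1.0343 × 2.53 = 2.62 mmol/kg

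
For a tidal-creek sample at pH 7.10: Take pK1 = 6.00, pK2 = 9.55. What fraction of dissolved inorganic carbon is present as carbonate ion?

α₂ = 0.00328

α₂ = 1 / (1 + [H⁺]/K2 + [H⁺]²/(K1K2)) = 1 / (1 + 10^+2.45 + 10^+1.35)
   = 1 / (1 + 281.84 + 22.387) = 1/305.23 = 0.003276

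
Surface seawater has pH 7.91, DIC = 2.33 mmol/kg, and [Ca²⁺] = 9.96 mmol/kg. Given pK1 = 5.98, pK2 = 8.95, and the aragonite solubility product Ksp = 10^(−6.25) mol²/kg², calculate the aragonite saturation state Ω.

Ω = 3.41

α₂ = 1 / (1 + [H⁺]/K2 + [H⁺]²/(K1K2)) = 1 / (1 + 10^+1.04 + 10^-0.89)
   = 1 / (1 + 10.965 + 0.12882) = 1/12.094 = 0.08269
[CO3²⁻] = α₂ × DIC = 0.08269 × 2.33 = 0.1927 mmol/kg
Ksp = 10^(−6.25) = 5.623×10^-7
Ω = [Ca²⁺][CO3²⁻]/Ksp = (9.96×10^-3)(1.927×10^-4) / 5.623×10^-7 = 3.41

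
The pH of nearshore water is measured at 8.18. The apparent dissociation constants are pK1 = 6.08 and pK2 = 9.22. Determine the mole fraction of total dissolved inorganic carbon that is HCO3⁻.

α₁ = 1 / (1 + [H⁺]/K1 + K2/[H⁺]) = 1 / (1 + 10^-2.10 + 10^-1.04)
   = 1 / (1 + 0.0079433 + 0.091201) = 1/1.0991 = 0.9098

α₁ = 0.910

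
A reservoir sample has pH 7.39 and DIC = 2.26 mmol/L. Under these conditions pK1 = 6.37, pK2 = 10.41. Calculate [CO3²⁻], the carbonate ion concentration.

α₂ = 1 / (1 + [H⁺]/K2 + [H⁺]²/(K1K2)) = 1 / (1 + 10^+3.02 + 10^+2.00)
   = 1 / (1 + 1047.1 + 100.00) = 1/1148.1 = 0.0008710
[CO3²⁻] = α₂ × DIC = 0.0008710 × 2.26 = 0.00197 mmol/L = 1.97 μmol/L

[CO3²⁻] = 1.97 μmol/L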